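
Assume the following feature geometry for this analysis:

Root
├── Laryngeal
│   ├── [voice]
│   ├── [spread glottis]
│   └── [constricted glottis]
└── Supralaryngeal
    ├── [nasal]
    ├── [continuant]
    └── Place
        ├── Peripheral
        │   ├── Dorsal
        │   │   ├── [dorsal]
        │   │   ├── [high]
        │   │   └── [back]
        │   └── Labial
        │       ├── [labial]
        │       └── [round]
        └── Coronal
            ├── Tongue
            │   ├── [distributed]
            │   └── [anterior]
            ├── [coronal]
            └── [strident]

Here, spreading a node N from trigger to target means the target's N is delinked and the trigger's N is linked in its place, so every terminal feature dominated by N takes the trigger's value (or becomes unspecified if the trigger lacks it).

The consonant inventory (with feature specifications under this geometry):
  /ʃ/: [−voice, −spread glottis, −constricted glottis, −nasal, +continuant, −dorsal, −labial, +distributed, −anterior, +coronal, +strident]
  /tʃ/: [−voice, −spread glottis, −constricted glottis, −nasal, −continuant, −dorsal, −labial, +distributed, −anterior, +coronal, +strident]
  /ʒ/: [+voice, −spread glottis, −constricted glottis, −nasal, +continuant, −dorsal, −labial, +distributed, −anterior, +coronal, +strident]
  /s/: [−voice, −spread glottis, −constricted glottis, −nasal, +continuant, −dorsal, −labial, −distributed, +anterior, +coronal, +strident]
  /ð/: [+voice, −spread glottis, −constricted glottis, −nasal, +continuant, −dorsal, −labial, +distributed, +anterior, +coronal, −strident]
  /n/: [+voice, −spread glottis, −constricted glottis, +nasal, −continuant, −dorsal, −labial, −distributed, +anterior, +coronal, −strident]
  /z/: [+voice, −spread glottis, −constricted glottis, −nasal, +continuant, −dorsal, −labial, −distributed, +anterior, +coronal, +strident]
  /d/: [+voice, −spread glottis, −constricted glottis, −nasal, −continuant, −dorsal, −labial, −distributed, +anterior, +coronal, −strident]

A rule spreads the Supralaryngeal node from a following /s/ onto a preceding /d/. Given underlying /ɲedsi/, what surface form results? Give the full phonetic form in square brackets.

[ɲezsi]

The Supralaryngeal node dominates the terminals [nasal], [continuant], [dorsal], [high], [back], [labial], [round], [distributed], [anterior], [coronal], [strident].
The target acquires /s/'s values for everything under Supralaryngeal — [−nasal], [+continuant], [−dorsal], [−labial], [−distributed], [+anterior], [+coronal], [+strident] — while keeping its own [voice], [spread glottis], [constricted glottis].
Among the inventory, only /z/ has exactly this specification, giving the surface form [ɲezsi].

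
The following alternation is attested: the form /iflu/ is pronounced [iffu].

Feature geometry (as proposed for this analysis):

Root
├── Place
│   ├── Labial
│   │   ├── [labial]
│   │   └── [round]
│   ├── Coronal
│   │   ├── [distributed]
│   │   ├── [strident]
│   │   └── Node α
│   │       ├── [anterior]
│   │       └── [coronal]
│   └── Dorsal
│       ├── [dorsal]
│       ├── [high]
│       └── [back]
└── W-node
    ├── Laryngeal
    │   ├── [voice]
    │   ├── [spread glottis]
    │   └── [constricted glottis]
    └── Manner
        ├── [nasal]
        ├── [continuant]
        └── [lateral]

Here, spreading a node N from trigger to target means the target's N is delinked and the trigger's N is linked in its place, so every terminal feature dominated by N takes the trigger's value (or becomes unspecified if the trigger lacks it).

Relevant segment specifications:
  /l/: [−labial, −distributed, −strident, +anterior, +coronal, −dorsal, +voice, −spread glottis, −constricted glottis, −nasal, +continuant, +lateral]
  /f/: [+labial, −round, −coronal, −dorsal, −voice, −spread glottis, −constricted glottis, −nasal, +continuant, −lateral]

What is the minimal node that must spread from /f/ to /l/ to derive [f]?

/l/ and [f] differ in [voice], [lateral], [labial], [round], [coronal], [anterior], [distributed], [strident]; every other specified feature is identical.
In this geometry the lowest node dominating all of them is Root: every daughter of Root dominates only a proper subset, so no lower node suffices.
Spreading Root from /f/ overwrites each of those terminals with /f/'s values, yielding exactly [f].

Root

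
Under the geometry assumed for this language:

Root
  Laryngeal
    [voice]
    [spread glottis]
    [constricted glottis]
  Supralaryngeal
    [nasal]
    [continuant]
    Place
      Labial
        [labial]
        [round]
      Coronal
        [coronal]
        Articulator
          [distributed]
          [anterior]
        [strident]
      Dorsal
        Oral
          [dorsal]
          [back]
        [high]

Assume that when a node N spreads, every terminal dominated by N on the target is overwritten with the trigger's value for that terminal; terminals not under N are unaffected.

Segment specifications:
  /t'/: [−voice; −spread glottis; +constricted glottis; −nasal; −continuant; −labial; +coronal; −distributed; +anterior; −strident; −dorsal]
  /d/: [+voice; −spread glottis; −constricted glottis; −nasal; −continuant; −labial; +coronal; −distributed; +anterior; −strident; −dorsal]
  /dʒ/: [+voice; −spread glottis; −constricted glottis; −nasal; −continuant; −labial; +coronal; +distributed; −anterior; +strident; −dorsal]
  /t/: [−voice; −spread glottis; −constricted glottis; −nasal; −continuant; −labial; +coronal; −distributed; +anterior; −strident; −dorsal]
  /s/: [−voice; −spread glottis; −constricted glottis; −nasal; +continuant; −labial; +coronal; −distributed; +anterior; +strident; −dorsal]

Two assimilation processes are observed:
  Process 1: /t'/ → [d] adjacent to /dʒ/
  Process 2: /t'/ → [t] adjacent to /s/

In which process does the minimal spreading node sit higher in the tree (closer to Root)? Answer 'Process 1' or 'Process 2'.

Process 1

In Process 1, [voice], [constricted glottis] change, so the minimal spreading node is Laryngeal at depth 1.
Process 2: the feature that changes is [constricted glottis]; the minimal node is [constricted glottis] (depth 2).
Laryngeal is closer to Root than [constricted glottis], so Process 1 spreads the higher node.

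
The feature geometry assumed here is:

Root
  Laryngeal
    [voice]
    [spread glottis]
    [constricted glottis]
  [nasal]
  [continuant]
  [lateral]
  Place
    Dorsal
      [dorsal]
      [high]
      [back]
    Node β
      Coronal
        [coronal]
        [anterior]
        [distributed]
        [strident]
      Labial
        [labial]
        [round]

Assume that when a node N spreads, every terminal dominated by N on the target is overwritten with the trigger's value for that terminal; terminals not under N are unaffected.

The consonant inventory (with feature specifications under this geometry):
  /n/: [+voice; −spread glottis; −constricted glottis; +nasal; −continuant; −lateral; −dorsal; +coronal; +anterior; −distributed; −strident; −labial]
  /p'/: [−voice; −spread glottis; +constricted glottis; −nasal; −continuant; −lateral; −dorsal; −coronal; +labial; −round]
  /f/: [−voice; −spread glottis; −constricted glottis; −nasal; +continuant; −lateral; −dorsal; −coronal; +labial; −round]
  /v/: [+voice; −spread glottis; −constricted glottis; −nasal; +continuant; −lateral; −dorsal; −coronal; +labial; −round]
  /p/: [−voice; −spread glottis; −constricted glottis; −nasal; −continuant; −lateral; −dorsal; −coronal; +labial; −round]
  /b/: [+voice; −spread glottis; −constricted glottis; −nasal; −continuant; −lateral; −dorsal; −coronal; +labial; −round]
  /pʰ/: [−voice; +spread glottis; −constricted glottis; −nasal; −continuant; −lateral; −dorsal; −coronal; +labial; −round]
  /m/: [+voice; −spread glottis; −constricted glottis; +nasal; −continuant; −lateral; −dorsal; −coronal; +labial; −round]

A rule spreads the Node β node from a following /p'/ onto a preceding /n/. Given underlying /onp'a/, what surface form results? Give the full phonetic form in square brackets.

[omp'a]

Terminals under Node β in this geometry: [coronal], [anterior], [distributed], [strident], [labial], [round].
The target acquires /p'/'s values for everything under Node β — [−coronal], [+labial], [−round] — while keeping its own [voice], [spread glottis], [constricted glottis], ….
This feature bundle is that of [m], so /onp'a/ surfaces as [omp'a].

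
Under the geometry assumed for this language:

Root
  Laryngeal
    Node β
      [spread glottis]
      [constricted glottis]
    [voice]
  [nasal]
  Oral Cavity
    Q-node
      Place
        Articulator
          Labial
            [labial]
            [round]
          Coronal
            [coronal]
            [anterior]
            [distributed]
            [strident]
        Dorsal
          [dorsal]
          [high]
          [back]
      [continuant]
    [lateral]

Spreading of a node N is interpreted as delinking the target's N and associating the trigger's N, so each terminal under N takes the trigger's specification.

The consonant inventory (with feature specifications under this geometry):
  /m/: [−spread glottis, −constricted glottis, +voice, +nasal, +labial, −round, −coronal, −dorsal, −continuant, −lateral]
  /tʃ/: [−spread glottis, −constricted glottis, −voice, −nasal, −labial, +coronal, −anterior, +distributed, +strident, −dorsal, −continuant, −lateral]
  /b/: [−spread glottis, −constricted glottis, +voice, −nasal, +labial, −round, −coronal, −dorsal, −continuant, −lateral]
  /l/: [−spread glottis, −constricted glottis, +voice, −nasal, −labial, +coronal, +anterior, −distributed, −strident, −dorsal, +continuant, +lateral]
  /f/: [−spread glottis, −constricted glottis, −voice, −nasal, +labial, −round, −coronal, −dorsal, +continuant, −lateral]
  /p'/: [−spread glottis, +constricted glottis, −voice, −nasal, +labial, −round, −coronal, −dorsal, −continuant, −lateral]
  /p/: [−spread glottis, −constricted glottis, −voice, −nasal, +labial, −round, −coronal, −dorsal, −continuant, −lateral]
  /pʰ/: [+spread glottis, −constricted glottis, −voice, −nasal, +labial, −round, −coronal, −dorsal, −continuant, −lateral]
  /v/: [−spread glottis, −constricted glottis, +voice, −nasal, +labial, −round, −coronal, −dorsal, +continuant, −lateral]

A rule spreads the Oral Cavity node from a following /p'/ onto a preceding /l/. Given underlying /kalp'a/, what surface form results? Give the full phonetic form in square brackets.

Oral Cavity immediately or transitively dominates [labial], [round], [coronal], [anterior], [distributed], [strident], [dorsal], [high], [back], [continuant], [lateral].
The target acquires /p'/'s values for everything under Oral Cavity — [+labial], [−round], [−coronal], [−dorsal], [−continuant], [−lateral] — while keeping its own [spread glottis], [constricted glottis], [voice], ….
The resulting bundle matches /b/ in the inventory; substituting it for /l/ gives [kabp'a].

[kabp'a]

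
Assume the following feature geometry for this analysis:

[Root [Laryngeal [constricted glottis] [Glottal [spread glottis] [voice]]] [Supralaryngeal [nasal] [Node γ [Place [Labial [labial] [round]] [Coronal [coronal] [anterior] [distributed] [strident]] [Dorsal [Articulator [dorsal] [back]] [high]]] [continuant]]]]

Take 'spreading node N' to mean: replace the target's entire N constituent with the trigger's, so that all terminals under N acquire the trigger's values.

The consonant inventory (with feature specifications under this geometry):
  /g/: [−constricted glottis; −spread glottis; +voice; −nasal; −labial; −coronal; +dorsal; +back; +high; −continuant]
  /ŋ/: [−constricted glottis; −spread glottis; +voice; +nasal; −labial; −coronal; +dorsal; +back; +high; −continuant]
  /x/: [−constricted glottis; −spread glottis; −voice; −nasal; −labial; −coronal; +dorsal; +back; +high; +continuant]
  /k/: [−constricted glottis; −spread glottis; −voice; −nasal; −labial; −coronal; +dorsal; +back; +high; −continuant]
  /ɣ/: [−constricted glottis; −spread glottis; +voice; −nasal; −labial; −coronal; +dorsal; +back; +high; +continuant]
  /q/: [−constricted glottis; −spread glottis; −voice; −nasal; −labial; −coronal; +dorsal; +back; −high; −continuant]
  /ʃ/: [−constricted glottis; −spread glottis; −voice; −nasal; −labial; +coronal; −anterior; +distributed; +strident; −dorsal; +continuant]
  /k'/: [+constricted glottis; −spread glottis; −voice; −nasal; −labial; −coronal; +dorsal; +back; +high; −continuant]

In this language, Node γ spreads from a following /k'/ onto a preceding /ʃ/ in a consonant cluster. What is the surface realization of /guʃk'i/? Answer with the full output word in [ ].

[gukk'i]

Node γ immediately or transitively dominates [labial], [round], [coronal], [anterior], [distributed], [strident], [dorsal], [back], [high], [continuant].
The target acquires /k'/'s values for everything under Node γ — [−labial], [−coronal], [+dorsal], [+back], [+high], [−continuant] — while keeping its own [constricted glottis], [spread glottis], [voice], ….
The resulting bundle matches /k/ in the inventory; substituting it for /ʃ/ gives [gukk'i].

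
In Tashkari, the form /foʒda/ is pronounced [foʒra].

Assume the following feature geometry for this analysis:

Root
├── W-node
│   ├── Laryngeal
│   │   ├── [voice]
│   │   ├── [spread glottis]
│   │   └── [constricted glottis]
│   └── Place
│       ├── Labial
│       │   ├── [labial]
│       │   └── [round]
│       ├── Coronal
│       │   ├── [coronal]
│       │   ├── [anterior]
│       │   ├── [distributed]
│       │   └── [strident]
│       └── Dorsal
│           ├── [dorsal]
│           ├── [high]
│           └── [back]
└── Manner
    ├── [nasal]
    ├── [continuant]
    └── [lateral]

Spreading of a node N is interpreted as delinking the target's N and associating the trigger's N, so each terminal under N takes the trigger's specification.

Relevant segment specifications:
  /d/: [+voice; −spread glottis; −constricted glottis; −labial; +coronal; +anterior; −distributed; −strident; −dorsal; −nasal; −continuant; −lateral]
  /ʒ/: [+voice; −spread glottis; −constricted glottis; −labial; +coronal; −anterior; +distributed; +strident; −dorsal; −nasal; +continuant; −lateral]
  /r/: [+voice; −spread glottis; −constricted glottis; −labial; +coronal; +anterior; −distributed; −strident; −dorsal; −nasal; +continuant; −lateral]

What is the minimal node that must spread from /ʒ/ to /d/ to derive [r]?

[continuant]

Comparing /d/ with its surface form [r], the only feature that changes is [continuant].
With a single altered terminal, the smallest constituent that could spread is that terminal — [continuant].
[distributed], [anterior] stay as in /d/ although /ʒ/ differs there, so no node dominating them spread; among the remaining candidates [continuant] is the lowest that derives the output.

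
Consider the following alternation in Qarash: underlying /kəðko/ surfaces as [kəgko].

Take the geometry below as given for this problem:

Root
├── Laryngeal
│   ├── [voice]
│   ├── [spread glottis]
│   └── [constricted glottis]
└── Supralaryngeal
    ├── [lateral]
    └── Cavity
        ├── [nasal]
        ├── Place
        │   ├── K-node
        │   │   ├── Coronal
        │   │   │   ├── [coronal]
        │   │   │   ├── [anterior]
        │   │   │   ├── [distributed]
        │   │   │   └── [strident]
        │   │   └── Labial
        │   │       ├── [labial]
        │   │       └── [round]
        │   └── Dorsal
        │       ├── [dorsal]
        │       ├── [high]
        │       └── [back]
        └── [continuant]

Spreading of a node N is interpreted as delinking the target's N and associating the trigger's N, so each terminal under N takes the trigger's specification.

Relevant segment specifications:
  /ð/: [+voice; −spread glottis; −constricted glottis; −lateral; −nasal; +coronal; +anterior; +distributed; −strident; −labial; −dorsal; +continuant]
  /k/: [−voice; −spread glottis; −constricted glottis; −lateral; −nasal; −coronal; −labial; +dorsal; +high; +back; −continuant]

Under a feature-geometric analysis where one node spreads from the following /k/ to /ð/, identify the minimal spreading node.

Comparing /ð/ with its surface form [g], the features that change are [continuant], [coronal], [anterior], [distributed], [strident], [dorsal], [high], [back].
Tracing each changed feature up the tree, the paths first meet at Cavity; any lower node misses at least one of them.
Spreading Cavity from /k/ overwrites each of those terminals with /k/'s values, yielding exactly [g].
[voice] stays as in /ð/ although /k/ differs there, so no node dominating it spread; among the remaining candidates Cavity is the lowest that derives the output.

Cavity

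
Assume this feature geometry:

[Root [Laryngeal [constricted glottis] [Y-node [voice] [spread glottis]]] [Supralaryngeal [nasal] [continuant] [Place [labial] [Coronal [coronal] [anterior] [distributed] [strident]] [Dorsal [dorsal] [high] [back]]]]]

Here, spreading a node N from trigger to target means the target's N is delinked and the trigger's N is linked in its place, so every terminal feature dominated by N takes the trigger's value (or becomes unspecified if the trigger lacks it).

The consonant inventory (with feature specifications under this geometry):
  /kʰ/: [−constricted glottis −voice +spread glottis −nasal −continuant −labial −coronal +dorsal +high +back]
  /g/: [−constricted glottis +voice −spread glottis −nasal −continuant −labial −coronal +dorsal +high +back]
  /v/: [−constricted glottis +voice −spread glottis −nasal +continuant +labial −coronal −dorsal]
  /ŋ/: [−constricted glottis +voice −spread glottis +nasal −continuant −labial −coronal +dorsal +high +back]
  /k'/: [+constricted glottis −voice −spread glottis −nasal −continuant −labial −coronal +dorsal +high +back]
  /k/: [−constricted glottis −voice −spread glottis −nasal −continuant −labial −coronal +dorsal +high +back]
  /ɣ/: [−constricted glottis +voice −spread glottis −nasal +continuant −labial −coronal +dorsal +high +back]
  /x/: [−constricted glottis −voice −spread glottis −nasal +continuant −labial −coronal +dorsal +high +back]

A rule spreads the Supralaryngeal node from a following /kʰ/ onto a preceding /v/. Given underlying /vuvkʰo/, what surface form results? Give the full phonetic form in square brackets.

[vugkʰo]

Terminals under Supralaryngeal in this geometry: [nasal], [continuant], [labial], [coronal], [anterior], [distributed], [strident], [dorsal], [high], [back].
The target acquires /kʰ/'s values for everything under Supralaryngeal — [−nasal], [−continuant], [−labial], [−coronal], [+dorsal], [+high], [+back] — while keeping its own [constricted glottis], [voice], [spread glottis].
This feature bundle is that of [g], so /vuvkʰo/ surfaces as [vugkʰo].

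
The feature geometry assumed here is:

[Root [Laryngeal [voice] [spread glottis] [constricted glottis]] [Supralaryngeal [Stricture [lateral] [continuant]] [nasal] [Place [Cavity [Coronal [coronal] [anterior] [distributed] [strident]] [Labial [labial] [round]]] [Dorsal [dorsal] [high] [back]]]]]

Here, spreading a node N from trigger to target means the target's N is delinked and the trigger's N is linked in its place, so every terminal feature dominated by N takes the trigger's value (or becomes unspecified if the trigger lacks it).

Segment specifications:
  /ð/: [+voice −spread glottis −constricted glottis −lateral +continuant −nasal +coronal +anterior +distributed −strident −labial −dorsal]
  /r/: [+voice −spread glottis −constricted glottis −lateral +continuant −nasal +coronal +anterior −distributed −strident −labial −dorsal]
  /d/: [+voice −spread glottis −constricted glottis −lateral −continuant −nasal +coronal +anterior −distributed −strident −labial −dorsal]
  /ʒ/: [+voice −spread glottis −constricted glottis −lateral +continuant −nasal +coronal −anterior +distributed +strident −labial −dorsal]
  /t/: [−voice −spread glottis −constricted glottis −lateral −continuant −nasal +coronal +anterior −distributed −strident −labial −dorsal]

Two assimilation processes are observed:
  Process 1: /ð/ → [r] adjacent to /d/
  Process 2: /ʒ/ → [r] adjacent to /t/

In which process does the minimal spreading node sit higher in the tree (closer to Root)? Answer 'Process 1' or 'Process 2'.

Process 2

Process 1: the feature that changes is [distributed]; the minimal node is [distributed] (depth 5).
Process 2: the features that change are [anterior], [distributed], [strident]; the minimal node is Coronal (depth 4).
Coronal is closer to Root than [distributed], so Process 2 spreads the higher node.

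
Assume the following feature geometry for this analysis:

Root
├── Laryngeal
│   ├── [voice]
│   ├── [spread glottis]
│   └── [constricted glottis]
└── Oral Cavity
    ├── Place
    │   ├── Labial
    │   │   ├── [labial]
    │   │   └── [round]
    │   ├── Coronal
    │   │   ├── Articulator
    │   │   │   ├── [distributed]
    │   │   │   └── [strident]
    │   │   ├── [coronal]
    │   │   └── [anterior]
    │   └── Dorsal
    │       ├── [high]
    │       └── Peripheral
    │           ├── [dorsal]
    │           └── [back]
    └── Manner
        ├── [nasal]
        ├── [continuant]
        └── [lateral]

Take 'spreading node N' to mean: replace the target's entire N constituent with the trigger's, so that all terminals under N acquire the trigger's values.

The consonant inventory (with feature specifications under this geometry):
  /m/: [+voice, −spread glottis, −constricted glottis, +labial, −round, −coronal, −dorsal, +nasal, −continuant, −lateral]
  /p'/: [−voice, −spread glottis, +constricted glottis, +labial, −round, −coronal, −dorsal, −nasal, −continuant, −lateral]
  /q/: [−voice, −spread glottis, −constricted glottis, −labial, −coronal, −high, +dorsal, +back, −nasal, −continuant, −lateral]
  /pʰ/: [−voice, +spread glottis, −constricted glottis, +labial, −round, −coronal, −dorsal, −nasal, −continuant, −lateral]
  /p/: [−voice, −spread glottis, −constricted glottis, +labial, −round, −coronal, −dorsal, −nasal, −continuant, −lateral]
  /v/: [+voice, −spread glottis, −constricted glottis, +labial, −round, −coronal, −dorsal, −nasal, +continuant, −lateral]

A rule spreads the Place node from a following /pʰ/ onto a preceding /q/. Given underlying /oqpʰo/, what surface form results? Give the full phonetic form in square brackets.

[oppʰo]

The Place node dominates the terminals [labial], [round], [distributed], [strident], [coronal], [anterior], [high], [dorsal], [back].
The target acquires /pʰ/'s values for everything under Place — [+labial], [−round], [−coronal], [−dorsal] — while keeping its own [voice], [spread glottis], [constricted glottis], ….
Among the inventory, only /p/ has exactly this specification, giving the surface form [oppʰo].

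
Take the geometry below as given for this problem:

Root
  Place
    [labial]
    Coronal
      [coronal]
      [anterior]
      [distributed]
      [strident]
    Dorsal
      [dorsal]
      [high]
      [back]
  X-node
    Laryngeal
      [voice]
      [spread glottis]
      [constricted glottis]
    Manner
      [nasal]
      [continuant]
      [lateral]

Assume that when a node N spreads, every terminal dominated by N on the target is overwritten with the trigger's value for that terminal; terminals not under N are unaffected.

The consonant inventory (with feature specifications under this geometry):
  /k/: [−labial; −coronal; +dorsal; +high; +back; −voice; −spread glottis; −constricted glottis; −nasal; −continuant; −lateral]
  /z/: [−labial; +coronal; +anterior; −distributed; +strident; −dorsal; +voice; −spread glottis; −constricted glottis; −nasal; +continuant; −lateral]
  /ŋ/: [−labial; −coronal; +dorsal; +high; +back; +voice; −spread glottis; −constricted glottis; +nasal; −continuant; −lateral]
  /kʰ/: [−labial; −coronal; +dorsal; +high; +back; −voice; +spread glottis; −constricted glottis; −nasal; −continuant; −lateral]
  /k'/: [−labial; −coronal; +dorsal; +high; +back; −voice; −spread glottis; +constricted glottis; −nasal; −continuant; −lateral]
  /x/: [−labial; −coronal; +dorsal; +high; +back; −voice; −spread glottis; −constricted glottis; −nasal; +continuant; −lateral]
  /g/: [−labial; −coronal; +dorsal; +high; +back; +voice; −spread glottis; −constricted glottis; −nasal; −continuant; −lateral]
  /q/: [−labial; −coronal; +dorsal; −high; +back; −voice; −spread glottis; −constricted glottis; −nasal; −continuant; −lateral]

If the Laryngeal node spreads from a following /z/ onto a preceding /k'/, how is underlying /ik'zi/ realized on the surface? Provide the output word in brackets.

[igzi]

Laryngeal immediately or transitively dominates [voice], [spread glottis], [constricted glottis].
The target acquires /z/'s values for everything under Laryngeal — [+voice], [−spread glottis], [−constricted glottis] — while keeping its own [labial], [coronal], [dorsal], ….
Among the inventory, only /g/ has exactly this specification, giving the surface form [igzi].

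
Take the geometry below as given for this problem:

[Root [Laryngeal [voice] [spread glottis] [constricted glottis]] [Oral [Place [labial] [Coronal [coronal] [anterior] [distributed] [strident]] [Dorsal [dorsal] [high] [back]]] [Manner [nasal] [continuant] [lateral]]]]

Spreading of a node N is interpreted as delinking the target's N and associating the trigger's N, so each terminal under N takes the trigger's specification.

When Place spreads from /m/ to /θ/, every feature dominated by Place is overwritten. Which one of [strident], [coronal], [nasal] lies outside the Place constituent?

Under this geometry, Place contains [labial], [coronal], [anterior], [distributed], [strident], [dorsal], [high], [back].
Of the listed options, [coronal], [strident] are among these and would be overwritten by spreading Place.
[nasal] attaches under Manner, not under Place, so /θ/ retains its own value for [nasal].

[nasal]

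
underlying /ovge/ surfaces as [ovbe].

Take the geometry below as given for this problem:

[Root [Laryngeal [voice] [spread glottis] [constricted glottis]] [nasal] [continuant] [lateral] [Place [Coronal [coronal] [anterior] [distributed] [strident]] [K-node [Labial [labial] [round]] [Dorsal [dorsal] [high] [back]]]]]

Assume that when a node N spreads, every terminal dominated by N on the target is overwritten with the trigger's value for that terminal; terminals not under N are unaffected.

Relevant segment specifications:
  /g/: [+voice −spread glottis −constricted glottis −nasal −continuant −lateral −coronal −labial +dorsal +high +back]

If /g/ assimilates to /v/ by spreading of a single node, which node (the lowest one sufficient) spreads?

K-node

The alternation /g/ → [b] changes [labial], [round], [dorsal], [high], [back] and nothing else.
These terminals are all dominated by K-node, and no proper subconstituent of K-node covers them all; K-node is their lowest common ancestor.
Delinking /g/'s K-node and associating /v/'s K-node gives precisely the feature bundle of [b].
[continuant], a feature on which the two segments disagree outside K-node, is unchanged — nothing dominating it spread, and K-node is the minimal sufficient constituent.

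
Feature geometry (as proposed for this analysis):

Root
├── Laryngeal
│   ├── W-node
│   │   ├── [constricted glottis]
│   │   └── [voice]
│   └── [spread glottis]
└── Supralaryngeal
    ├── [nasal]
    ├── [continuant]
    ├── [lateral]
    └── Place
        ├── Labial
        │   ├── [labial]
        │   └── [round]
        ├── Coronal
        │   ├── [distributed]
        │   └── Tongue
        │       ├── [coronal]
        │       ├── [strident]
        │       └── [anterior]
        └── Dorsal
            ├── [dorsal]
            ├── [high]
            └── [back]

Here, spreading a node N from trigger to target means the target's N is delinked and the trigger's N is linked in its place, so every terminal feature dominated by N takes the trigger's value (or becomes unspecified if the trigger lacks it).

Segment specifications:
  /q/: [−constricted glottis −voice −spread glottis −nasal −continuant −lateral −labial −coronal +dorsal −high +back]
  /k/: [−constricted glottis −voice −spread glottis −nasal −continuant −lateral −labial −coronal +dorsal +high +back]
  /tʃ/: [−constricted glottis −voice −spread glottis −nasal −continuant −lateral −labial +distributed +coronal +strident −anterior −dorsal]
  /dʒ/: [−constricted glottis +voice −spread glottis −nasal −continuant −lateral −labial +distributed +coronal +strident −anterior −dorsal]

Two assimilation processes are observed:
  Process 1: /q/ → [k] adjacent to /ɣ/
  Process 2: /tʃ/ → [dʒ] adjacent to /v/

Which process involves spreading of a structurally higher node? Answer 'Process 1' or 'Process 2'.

Process 2

Process 1: the feature that changes is [high]; the minimal node is [high] (depth 4).
In Process 2, [voice] changes, so the minimal spreading node is [voice] at depth 3.
Depth 3 < depth 4; Process 2 involves the structurally higher constituent [voice].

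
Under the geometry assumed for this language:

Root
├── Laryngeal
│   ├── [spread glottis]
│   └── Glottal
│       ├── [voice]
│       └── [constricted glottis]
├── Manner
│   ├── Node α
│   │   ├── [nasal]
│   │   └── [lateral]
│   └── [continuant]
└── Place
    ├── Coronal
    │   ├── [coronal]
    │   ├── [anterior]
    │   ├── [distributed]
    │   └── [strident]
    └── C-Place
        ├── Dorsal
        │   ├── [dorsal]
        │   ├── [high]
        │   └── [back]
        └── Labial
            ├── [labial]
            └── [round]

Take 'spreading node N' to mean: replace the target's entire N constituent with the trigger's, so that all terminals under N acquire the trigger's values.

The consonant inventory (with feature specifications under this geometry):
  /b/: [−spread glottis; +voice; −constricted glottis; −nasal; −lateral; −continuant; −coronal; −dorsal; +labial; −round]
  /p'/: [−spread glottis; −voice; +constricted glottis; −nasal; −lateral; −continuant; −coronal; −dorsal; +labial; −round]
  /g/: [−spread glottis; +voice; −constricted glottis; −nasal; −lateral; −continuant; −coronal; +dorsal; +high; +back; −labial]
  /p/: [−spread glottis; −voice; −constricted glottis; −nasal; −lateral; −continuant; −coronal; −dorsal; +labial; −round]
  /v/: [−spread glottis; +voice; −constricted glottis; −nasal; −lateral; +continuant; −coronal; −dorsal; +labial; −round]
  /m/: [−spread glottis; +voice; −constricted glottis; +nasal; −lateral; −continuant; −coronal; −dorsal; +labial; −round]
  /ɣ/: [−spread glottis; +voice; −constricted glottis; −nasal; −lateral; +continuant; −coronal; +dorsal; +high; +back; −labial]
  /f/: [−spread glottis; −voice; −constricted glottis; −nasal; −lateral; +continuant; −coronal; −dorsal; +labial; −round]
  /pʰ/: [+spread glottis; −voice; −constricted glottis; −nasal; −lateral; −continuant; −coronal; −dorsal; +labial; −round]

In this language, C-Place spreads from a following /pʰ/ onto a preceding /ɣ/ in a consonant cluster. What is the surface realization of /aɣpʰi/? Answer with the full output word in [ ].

[avpʰi]

C-Place immediately or transitively dominates [dorsal], [high], [back], [labial], [round].
After delinking /ɣ/'s C-Place and linking /pʰ/'s, the affected terminals become [−dorsal], [+labial], [−round]; [spread glottis], [voice], [constricted glottis], … (outside C-Place) are retained from /ɣ/.
Among the inventory, only /v/ has exactly this specification, giving the surface form [avpʰi].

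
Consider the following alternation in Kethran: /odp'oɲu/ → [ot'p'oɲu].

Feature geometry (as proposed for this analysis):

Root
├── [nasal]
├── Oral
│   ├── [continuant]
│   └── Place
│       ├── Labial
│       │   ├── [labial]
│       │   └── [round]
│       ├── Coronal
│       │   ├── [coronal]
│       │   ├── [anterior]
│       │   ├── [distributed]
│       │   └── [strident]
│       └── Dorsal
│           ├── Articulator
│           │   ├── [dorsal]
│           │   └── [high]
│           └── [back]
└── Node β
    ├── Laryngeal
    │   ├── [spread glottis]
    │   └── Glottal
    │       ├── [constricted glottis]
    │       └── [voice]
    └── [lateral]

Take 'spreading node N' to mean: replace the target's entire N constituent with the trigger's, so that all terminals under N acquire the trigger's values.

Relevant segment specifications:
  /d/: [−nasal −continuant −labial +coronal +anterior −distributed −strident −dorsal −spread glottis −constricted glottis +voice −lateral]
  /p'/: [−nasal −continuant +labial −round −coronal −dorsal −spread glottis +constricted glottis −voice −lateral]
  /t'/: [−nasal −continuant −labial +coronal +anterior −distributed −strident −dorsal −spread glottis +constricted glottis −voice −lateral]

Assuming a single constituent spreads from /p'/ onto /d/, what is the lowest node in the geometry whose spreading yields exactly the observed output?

Glottal

Feature comparison: [voice], [constricted glottis] differ between /d/ and [t']; the remaining terminals match.
In this geometry the lowest node dominating all of them is Glottal: every daughter of Glottal dominates only a proper subset, so no lower node suffices.
If Glottal spreads, every terminal under it takes /p'/'s value, producing [t'] as observed.
Features on which the two segments disagree outside Glottal, such as [labial], [coronal], are unchanged — nothing dominating them spread, and Glottal is the minimal sufficient constituent.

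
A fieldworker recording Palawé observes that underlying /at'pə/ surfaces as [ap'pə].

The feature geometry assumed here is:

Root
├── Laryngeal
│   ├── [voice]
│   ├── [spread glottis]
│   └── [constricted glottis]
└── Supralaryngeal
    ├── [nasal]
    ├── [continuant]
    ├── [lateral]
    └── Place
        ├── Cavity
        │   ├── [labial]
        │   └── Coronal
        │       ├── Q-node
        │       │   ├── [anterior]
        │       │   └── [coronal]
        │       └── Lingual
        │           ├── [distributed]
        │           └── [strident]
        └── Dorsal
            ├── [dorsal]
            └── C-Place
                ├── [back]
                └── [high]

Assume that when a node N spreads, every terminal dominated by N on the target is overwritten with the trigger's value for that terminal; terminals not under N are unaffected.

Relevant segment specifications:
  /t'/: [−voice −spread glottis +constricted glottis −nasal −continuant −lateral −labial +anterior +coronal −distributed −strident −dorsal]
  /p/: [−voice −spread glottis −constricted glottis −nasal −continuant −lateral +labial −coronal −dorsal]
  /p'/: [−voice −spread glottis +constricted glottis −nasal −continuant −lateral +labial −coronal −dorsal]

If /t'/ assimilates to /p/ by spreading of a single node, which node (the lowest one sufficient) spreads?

Cavity

/t'/ and [p'] differ in [labial], [coronal], [anterior], [distributed], [strident]; every other specified feature is identical.
These terminals are all dominated by Cavity, and no proper subconstituent of Cavity covers them all; Cavity is their lowest common ancestor.
If Cavity spreads, every terminal under it takes /p/'s value, producing [p'] as observed.
[constricted glottis] stays as in /t'/ although /p/ differs there, so no node dominating it spread; among the remaining candidates Cavity is the lowest that derives the output.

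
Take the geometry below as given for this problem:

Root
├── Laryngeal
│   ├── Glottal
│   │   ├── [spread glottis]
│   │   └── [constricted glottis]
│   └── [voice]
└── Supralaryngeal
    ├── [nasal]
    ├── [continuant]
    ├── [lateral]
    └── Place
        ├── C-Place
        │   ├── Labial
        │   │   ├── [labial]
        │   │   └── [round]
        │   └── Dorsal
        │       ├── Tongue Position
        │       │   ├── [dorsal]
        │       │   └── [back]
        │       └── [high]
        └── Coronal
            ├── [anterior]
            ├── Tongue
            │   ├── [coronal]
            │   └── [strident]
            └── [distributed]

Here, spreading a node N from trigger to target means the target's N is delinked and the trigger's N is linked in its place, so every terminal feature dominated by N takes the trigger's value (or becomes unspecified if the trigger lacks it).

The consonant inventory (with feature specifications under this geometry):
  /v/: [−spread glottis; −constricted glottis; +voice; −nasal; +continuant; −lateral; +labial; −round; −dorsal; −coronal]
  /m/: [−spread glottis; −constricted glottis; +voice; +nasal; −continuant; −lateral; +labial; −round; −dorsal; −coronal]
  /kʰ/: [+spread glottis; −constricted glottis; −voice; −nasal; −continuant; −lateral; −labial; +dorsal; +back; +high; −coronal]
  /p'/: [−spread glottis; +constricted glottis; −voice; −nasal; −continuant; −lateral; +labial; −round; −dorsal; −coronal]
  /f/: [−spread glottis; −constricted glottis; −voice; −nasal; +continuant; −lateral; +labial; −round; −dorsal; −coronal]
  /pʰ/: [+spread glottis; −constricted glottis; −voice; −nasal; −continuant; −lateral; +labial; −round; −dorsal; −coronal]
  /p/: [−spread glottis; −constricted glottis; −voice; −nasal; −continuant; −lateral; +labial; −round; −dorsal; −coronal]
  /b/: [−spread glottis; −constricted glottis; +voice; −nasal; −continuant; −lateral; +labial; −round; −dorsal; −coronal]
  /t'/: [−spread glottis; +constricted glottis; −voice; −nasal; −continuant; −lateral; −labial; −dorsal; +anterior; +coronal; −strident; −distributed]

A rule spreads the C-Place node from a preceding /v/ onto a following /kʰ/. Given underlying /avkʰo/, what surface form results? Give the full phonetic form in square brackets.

Terminals under C-Place in this geometry: [labial], [round], [dorsal], [back], [high].
The target acquires /v/'s values for everything under C-Place — [+labial], [−round], [−dorsal] — while keeping its own [spread glottis], [constricted glottis], [voice], ….
This feature bundle is that of [pʰ], so /avkʰo/ surfaces as [avpʰo].

[avpʰo]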